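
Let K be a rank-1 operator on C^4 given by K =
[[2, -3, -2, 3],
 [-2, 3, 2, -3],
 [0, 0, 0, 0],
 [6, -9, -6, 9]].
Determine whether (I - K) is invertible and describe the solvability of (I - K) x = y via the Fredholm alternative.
(I - K) is invertible (det(I - K) = -13 ≠ 0), so for every y in C^4 the equation (I - K) x = y has a unique solution.

K has rank 1, so it is an outer product K = u v^T: every row of K is a multiple of one row vector. Reading off the entries, u = (1, -1, 0, 3) and v = (2, -3, -2, 3) (row i of K equals u_i·v^T). A rank-one matrix u v^T satisfies K u = u (v·u) and kills the (3)-dimensional subspace v^⊥, so its characteristic polynomial is lambda^3 (lambda - v·u) with v·u = tr K = 14. Hence the eigenvalues of I - K are 1 (multiplicity 3) and 1 - (14) = -13, so det(I - K) = -13. (Direct check: I - K =
[[-1, 3, 2, -3],
 [2, -2, -2, 3],
 [0, 0, 1, 0],
 [-6, 9, 6, -8]]
has determinant -13.) The finite-dimensional Fredholm alternative says: either (I - K) is invertible, or ker(I - K) ≠ {0} and then range(I - K) = ker((I - K)^*)^⊥, with dim ker(I - K) = dim ker((I - K)^*). Since det(I - K) ≠ 0, 1 is not an eigenvalue of K and ker(I - K) = {0}, so we are in the first case: for every y there is a unique x = (I - K)^(-1) y. Explicitly, by the Sherman–Morrison formula, (I - u v^T)^(-1) = I + u v^T/(1 - v·u), i.e. (I - K)^(-1) = I + K/(-13).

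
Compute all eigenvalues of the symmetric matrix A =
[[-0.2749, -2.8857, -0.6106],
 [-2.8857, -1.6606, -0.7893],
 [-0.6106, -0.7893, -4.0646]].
sigma(A) ≈ {-5, -3, 2}

A is real symmetric, so its spectrum consists of real eigenvalues. Expanding the characteristic polynomial of the displayed matrix gives
  det(λ I - A) = p(λ) = λ^3 + (6)λ^2 + (-1)λ + (-30).
Solving p(λ) = 0 yields eigenvalues ≈ -5, -3, 2. (A is shown rounded to 4 decimals, so these recover the underlying integer eigenvalues to within that precision.)
Verification: the trace of A = -6 equals the sum of eigenvalues -6, and det(A) ≈ 30.0004 matches the eigenvalue product 30.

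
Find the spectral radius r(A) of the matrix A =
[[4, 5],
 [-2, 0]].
r(A) = sqrt(10) ≈ 3.1623

The eigenvalues of A are the roots of its characteristic polynomial. With M = A (coefficients from the trace and determinant):
  p(λ) = det(λ I - M) = λ^2 - 4λ + 10.
For λ^2 - 4λ + 10 the discriminant is -24. It is negative, so the roots are the complex-conjugate pair λ = 2 ± (sqrt(24)/2) i ≈ 2 ± 2.4495i. For a conjugate pair the product of the roots equals the constant term, so |λ|^2 = 10 and |λ| = sqrt(10) ≈ 3.1623.
Thus the eigenvalues (to 4 decimals) are 2 ± 2.4495i (modulus 3.1623). The spectral radius is the largest modulus: r(A) = sqrt(10) ≈ 3.1623. (Cross-check: r(A) ≤ ||A||_2 ≈ 6.5311; equality holds whenever A is normal, though it can also hold for some non-normal A.)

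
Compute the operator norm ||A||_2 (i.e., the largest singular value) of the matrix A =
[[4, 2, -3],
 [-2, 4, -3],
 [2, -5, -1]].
||A||_2 ≈ 7.2064 (= sqrt(largest eigenvalue of A^T A))

||A||_2 = sigma_max(A) = sqrt(lambda_max(A^T A)). Form the symmetric matrix M = A^T A =
[[24, -10, -8],
 [-10, 45, -13],
 [-8, -13, 19]].
Its characteristic polynomial (trace, sum of principal 2x2 minors, determinant of M give the coefficients) is
  p(λ) = det(λ I - M) = λ^3 - 88λ^2 + 2058λ - 9604.
No integer candidate from the rational root theorem (±divisors of 9604) is a root, so the roots are irrational. The cubic discriminant is Δ = 571130672 > 0, so there are three distinct real roots. p(6) = -208 and p(7) = 833 have opposite signs, so a root lies in (6, 7); Newton's method refines it to λ ≈ 6.1896. p(29) = 459 and p(30) = -64 have opposite signs, so a root lies in (29, 30); Newton's method refines it to λ ≈ 29.8774. p(51) = -883 and p(52) = 68 have opposite signs, so a root lies in (51, 52); Newton's method refines it to λ ≈ 51.9329. Check (Vieta): the three roots sum to 88, matching tr M = 88.
So the eigenvalues of A^T A are ≈ 6.1896, 29.8774, 51.9329 (all ≥ 0, as they must be for A^T A). The largest is λ_max ≈ 51.9329, hence ||A||_2 = sqrt(λ_max) ≈ 7.2064.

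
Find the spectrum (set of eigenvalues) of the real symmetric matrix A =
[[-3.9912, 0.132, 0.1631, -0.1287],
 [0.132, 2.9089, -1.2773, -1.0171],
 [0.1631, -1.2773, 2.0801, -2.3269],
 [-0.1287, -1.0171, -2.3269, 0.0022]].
sigma(A) ≈ {-4, -2, 3, 4}

A is real symmetric, so its spectrum consists of real eigenvalues. Expanding the characteristic polynomial of the displayed matrix gives
  det(λ I - A) = p(λ) = λ^4 + (-1)λ^3 + (-22)λ^2 + (16)λ + (96).
Solving p(λ) = 0 yields eigenvalues ≈ -4, -2, 3, 4. (A is shown rounded to 4 decimals, so these recover the underlying integer eigenvalues to within that precision.)
Verification: the trace of A = 1 equals the sum of eigenvalues 1, and det(A) ≈ 96.0001 matches the eigenvalue product 96.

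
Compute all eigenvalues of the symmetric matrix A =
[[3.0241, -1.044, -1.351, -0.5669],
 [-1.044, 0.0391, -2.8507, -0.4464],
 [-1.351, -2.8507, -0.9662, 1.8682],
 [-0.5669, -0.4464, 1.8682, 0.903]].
sigma(A) ≈ {-4, 0, 3, 4}

A is real symmetric, so its spectrum consists of real eigenvalues. Expanding the characteristic polynomial of the displayed matrix gives
  det(λ I - A) = p(λ) = λ^4 + (-3)λ^3 + (-16)λ^2 + (48)λ + (0).
Solving p(λ) = 0 yields eigenvalues ≈ -4, 0, 3, 4. (A is shown rounded to 4 decimals, so these recover the underlying integer eigenvalues to within that precision.)
Verification: the trace of A = 3 equals the sum of eigenvalues 3, and det(A) ≈ 0.0000 matches the eigenvalue product 0.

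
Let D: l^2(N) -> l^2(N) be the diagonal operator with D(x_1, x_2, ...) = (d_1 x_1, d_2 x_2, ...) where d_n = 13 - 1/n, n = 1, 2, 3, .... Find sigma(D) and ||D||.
sigma(D) = {13 - 1/n : n ≥ 1} ∪ {13}; ||D|| = 13

A bounded diagonal operator on l^2 with diagonal entries d_n has spectrum equal to the closure of {d_n : n ≥ 1}: every d_n is an eigenvalue (with eigenvector e_n), so {d_n} ⊂ sigma(D); the spectrum is closed, so its closure is too; and for lambda not in the closure, (D - lambda I) has bounded inverse (the diagonal entries 1/(d_n - lambda) are bounded). For our sequence d_n = 13 - 1/n, n = 1, 2, 3, ...:
  - {d_n} = {13 - 1/n : n ≥ 1}; the only limit point is 13
  - closure = {13 - 1/n : n ≥ 1} ∪ {13}
For the norm: a diagonal operator has ||D|| = sup_n |d_n|. Here d_n = 13 - 1/n increases monotonically from d_1 = 12 toward 13, with all terms in [12, 13); so sup_n |d_n| = 13 (the supremum is the limit, not attained). So ||D|| = 13.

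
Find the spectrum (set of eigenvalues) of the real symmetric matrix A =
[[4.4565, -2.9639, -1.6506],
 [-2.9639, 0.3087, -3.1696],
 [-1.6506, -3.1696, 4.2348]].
sigma(A) ≈ {-3, 6} (6 with multiplicity 2)

A is real symmetric, so its spectrum consists of real eigenvalues. Expanding the characteristic polynomial of the displayed matrix gives
  det(λ I - A) = p(λ) = λ^3 + (-9)λ^2 + (0)λ + (108).
Solving p(λ) = 0 yields eigenvalues ≈ -3, 6, 6. (A is shown rounded to 4 decimals, so these recover the underlying integer eigenvalues to within that precision.)
Verification: the trace of A = 9 equals the sum of eigenvalues 9, and det(A) ≈ -108.0009 matches the eigenvalue product -108.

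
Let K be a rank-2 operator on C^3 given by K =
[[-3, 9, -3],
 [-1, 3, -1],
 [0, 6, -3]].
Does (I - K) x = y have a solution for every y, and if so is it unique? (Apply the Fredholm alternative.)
(I - K) is invertible (det(I - K) = 10 ≠ 0), so for every y in C^3 the equation (I - K) x = y has a unique solution.

K has rank 2 and factors as K = U V^T = u1 v1^T + u2 v2^T with u1 = (0, 0, -3), v1 = (0, -2, 1), u2 = (-3, -1, 0), v2 = (1, -3, 1) (multiplying out reproduces the displayed K). The nonzero eigenvalues of U V^T coincide with those of the 2 x 2 matrix G = V^T U = [[v1·u1, v1·u2], [v2·u1, v2·u2]] = [[-3, 2], [-3, 0]], and by the Sylvester determinant identity det(I_3 - U V^T) = det(I_2 - V^T U) = det([[4, -2], [3, 1]]) = (4)(1) - (-2)(3) = 10. (Direct check: I - K =
[[4, -9, 3],
 [1, -2, 1],
 [0, -6, 4]]
has determinant 10.) The finite-dimensional Fredholm alternative says: either (I - K) is invertible, or ker(I - K) ≠ {0} and then range(I - K) = ker((I - K)^*)^⊥, with dim ker(I - K) = dim ker((I - K)^*). Since det(I - K) ≠ 0, 1 is not an eigenvalue of K and ker(I - K) = {0}, so we are in the first case: for every y there is a unique x = (I - K)^(-1) y. (Explicitly, by the Woodbury identity, (I - U V^T)^(-1) = I + U (I_2 - G)^(-1) V^T.)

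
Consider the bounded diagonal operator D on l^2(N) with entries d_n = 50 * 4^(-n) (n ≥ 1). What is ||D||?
||D|| = 25/2 (attained at n = 1)

For D diagonal, ||D|| = sup_n |d_n|. The sequence d_n = 50 * 4^(-n) is positive and strictly decreasing (ratio 4^(-1) < 1), so the supremum is d_1 = 50/4 = 25/2. Hence ||D|| = 25/2.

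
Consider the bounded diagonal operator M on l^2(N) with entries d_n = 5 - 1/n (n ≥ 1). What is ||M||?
||M|| = 5

For a diagonal operator on l^2 with entries d_n, ||M|| = sup_n |d_n|. Here d_1 = 4, d_2 = 9/2, ..., and d_n = 5 - 1/n increases monotonically toward 5. All terms lie in [4, 5), so |d_n| = d_n and the supremum is the limit 5, which is not attained by any individual d_n. Hence ||M|| = 5.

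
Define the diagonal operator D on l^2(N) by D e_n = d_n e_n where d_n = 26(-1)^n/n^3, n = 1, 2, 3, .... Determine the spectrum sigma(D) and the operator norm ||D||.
sigma(D) = {26(-1)^n/n^3 : n ≥ 1} ∪ {0}; ||D|| = 26

A bounded diagonal operator on l^2 with diagonal entries d_n has spectrum equal to the closure of {d_n : n ≥ 1}: every d_n is an eigenvalue (with eigenvector e_n), so {d_n} ⊂ sigma(D); the spectrum is closed, so its closure is too; and for lambda not in the closure, (D - lambda I) has bounded inverse (the diagonal entries 1/(d_n - lambda) are bounded). For our sequence d_n = 26(-1)^n/n^3, n = 1, 2, 3, ...:
  - {d_n} = {26(-1)^n/n^3 : n ≥ 1}; the only limit point is 0
  - closure = {26(-1)^n/n^3 : n ≥ 1} ∪ {0}
For the norm: a diagonal operator has ||D|| = sup_n |d_n|. Here |d_n| = 26/n^3 is decreasing, so sup_n |d_n| = |d_1| = 26. So ||D|| = 26.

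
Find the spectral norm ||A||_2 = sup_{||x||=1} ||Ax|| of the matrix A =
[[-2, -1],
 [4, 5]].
||A||_2 = sqrt((46 + sqrt(1972))/2) ≈ 6.7234 (= sqrt(largest eigenvalue of A^T A))

||A||_2 = sigma_max(A) = sqrt(lambda_max(A^T A)). Form the symmetric matrix M = A^T A =
[[20, 22],
 [22, 26]].
Its characteristic polynomial (trace, determinant of M give the coefficients) is
  p(λ) = det(λ I - M) = λ^2 - 46λ + 36.
For λ^2 - 46λ + 36 the discriminant is 1972. It is nonnegative but not a perfect square, so the roots are real and irrational: λ = (46 ± sqrt(1972))/2 ≈ 45.2036, 0.7964.
So the eigenvalues of A^T A are ≈ 0.7964, 45.2036 (all ≥ 0, as they must be for A^T A). The largest is λ_max = (46 + sqrt(1972))/2 ≈ 45.2036, hence ||A||_2 = sqrt(λ_max) = sqrt((46 + sqrt(1972))/2) ≈ 6.7234.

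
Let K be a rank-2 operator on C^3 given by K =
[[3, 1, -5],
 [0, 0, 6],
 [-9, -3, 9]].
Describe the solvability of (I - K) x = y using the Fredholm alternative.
(I - K) is invertible (det(I - K) = -11 ≠ 0), so for every y in C^3 the equation (I - K) x = y has a unique solution.

K has rank 2 and factors as K = U V^T = u1 v1^T + u2 v2^T with u1 = (1, -2, -1), v1 = (0, 0, -3), u2 = (-1, 0, 3), v2 = (-3, -1, 2) (multiplying out reproduces the displayed K). The nonzero eigenvalues of U V^T coincide with those of the 2 x 2 matrix G = V^T U = [[v1·u1, v1·u2], [v2·u1, v2·u2]] = [[3, -9], [-3, 9]], and by the Sylvester determinant identity det(I_3 - U V^T) = det(I_2 - V^T U) = det([[-2, 9], [3, -8]]) = (-2)(-8) - (9)(3) = -11. (Direct check: I - K =
[[-2, -1, 5],
 [0, 1, -6],
 [9, 3, -8]]
has determinant -11.) The finite-dimensional Fredholm alternative says: either (I - K) is invertible, or ker(I - K) ≠ {0} and then range(I - K) = ker((I - K)^*)^⊥, with dim ker(I - K) = dim ker((I - K)^*). Since det(I - K) ≠ 0, 1 is not an eigenvalue of K and ker(I - K) = {0}, so we are in the first case: for every y there is a unique x = (I - K)^(-1) y. (Explicitly, by the Woodbury identity, (I - U V^T)^(-1) = I + U (I_2 - G)^(-1) V^T.)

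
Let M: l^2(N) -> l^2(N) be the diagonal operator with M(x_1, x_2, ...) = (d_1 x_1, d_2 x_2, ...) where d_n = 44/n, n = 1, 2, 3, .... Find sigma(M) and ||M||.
sigma(M) = {44/n : n ≥ 1} ∪ {0}; ||M|| = 44

A bounded diagonal operator on l^2 with diagonal entries d_n has spectrum equal to the closure of {d_n : n ≥ 1}: every d_n is an eigenvalue (with eigenvector e_n), so {d_n} ⊂ sigma(M); the spectrum is closed, so its closure is too; and for lambda not in the closure, (M - lambda I) has bounded inverse (the diagonal entries 1/(d_n - lambda) are bounded). For our sequence d_n = 44/n, n = 1, 2, 3, ...:
  - {d_n} = {44/n : n ≥ 1}; the only limit point is 0
  - closure = {44/n : n ≥ 1} ∪ {0}
For the norm: a diagonal operator has ||M|| = sup_n |d_n|. Here d_n = 44/n is positive and decreasing, so sup_n |d_n| = d_1 = 44. So ||M|| = 44.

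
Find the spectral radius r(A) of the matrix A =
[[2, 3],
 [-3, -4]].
r(A) = 1

The eigenvalues of A are the roots of its characteristic polynomial. With M = A (coefficients from the trace and determinant):
  p(λ) = det(λ I - M) = λ^2 + 2λ + 1.
For λ^2 + 2λ + 1 the discriminant is 0. It is a perfect square (0^2), so the roots are rational: λ = (-2 ± 0)/2 = -1, -1.
Thus the eigenvalues (to 4 decimals) are -1 (modulus 1). The spectral radius is the largest modulus: r(A) = 1. (Cross-check: r(A) ≤ ||A||_2 ≈ 6.1623; equality holds whenever A is normal, though it can also hold for some non-normal A.)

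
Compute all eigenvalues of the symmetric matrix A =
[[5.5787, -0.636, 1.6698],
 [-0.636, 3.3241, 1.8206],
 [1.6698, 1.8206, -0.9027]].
sigma(A) ≈ {-2, 4, 6}

A is real symmetric, so its spectrum consists of real eigenvalues. Expanding the characteristic polynomial of the displayed matrix gives
  det(λ I - A) = p(λ) = λ^3 + (-8)λ^2 + (4)λ + (48.001).
Solving p(λ) = 0 yields eigenvalues ≈ -2, 4, 6. (A is shown rounded to 4 decimals, so these recover the underlying integer eigenvalues to within that precision.)
Verification: the trace of A = 8 equals the sum of eigenvalues 8, and det(A) ≈ -48.0010 matches the eigenvalue product -48.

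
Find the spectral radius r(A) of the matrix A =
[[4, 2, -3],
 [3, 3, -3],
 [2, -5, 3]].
r(A) = (9 + sqrt(45))/2 ≈ 7.8541

The eigenvalues of A are the roots of its characteristic polynomial. With M = A (coefficients from the trace, the sum of principal 2x2 minors, and det A):
  p(λ) = det(λ I - M) = λ^3 - 10λ^2 + 18λ - 9.
By the rational root theorem any rational root is an integer divisor of 9. Testing λ = 1: p(1) = 1 - 10 + 18 - 9 = 0, so λ = 1 is a root. Dividing out (λ - 1) leaves p(λ) = (λ - 1)(λ^2 - 9λ + 9). For λ^2 - 9λ + 9 the discriminant is 45. It is nonnegative but not a perfect square, so the roots are real and irrational: λ = (9 ± sqrt(45))/2 ≈ 7.8541, 1.1459.
Thus the eigenvalues (to 4 decimals) are 7.8541 (modulus 7.8541); 1.1459 (modulus 1.1459); 1 (modulus 1). The spectral radius is the largest modulus: r(A) = (9 + sqrt(45))/2 ≈ 7.8541. (Cross-check: r(A) ≤ ||A||_2 ≈ 8.2917; equality holds whenever A is normal, though it can also hold for some non-normal A.)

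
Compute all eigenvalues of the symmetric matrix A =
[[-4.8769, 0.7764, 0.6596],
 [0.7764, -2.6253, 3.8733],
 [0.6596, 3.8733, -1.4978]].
sigma(A) ≈ {-6, -5, 2}

A is real symmetric, so its spectrum consists of real eigenvalues. Expanding the characteristic polynomial of the displayed matrix gives
  det(λ I - A) = p(λ) = λ^3 + (9)λ^2 + (8)λ + (-60).
Solving p(λ) = 0 yields eigenvalues ≈ -6, -5, 2. (A is shown rounded to 4 decimals, so these recover the underlying integer eigenvalues to within that precision.)
Verification: the trace of A = -9 equals the sum of eigenvalues -9, and det(A) ≈ 60.0008 matches the eigenvalue product 60.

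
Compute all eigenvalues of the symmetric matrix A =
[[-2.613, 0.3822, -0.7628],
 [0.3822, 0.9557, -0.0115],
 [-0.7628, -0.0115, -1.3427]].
sigma(A) ≈ {-3, -1, 1}

A is real symmetric, so its spectrum consists of real eigenvalues. Expanding the characteristic polynomial of the displayed matrix gives
  det(λ I - A) = p(λ) = λ^3 + (3)λ^2 + (-1)λ + (-3).
Solving p(λ) = 0 yields eigenvalues ≈ -3, -1, 1. (A is shown rounded to 4 decimals, so these recover the underlying integer eigenvalues to within that precision.)
Verification: the trace of A = -3 equals the sum of eigenvalues -3, and det(A) ≈ 3.0002 matches the eigenvalue product 3.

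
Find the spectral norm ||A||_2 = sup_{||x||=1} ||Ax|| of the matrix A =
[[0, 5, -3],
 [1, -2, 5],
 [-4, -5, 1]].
||A||_2 ≈ 8.899 (= sqrt(largest eigenvalue of A^T A))

||A||_2 = sigma_max(A) = sqrt(lambda_max(A^T A)). Form the symmetric matrix M = A^T A =
[[17, 18, 1],
 [18, 54, -30],
 [1, -30, 35]].
Its characteristic polynomial (trace, sum of principal 2x2 minors, determinant of M give the coefficients) is
  p(λ) = det(λ I - M) = λ^3 - 106λ^2 + 2178λ - 4356.
No integer candidate from the rational root theorem (±divisors of 4356) is a root, so the roots are irrational. The cubic discriminant is Δ = 8810375904 > 0, so there are three distinct real roots. p(2) = -416 and p(3) = 1251 have opposite signs, so a root lies in (2, 3); Newton's method refines it to λ ≈ 2.2388. p(24) = 684 and p(25) = -531 have opposite signs, so a root lies in (24, 25); Newton's method refines it to λ ≈ 24.5695. p(79) = -801 and p(80) = 3484 have opposite signs, so a root lies in (79, 80); Newton's method refines it to λ ≈ 79.1917. Check (Vieta): the three roots sum to 106, matching tr M = 106.
So the eigenvalues of A^T A are ≈ 2.2388, 24.5695, 79.1917 (all ≥ 0, as they must be for A^T A). The largest is λ_max ≈ 79.1917, hence ||A||_2 = sqrt(λ_max) ≈ 8.899.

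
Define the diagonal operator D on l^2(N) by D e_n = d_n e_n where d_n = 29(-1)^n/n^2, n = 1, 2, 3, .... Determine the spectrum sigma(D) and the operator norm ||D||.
sigma(D) = {29(-1)^n/n^2 : n ≥ 1} ∪ {0}; ||D|| = 29

A bounded diagonal operator on l^2 with diagonal entries d_n has spectrum equal to the closure of {d_n : n ≥ 1}: every d_n is an eigenvalue (with eigenvector e_n), so {d_n} ⊂ sigma(D); the spectrum is closed, so its closure is too; and for lambda not in the closure, (D - lambda I) has bounded inverse (the diagonal entries 1/(d_n - lambda) are bounded). For our sequence d_n = 29(-1)^n/n^2, n = 1, 2, 3, ...:
  - {d_n} = {29(-1)^n/n^2 : n ≥ 1}; the only limit point is 0
  - closure = {29(-1)^n/n^2 : n ≥ 1} ∪ {0}
For the norm: a diagonal operator has ||D|| = sup_n |d_n|. Here |d_n| = 29/n^2 is decreasing, so sup_n |d_n| = |d_1| = 29. So ||D|| = 29.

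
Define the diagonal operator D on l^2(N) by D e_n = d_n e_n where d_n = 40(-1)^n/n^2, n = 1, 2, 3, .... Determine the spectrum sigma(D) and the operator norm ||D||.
sigma(D) = {40(-1)^n/n^2 : n ≥ 1} ∪ {0}; ||D|| = 40

A bounded diagonal operator on l^2 with diagonal entries d_n has spectrum equal to the closure of {d_n : n ≥ 1}: every d_n is an eigenvalue (with eigenvector e_n), so {d_n} ⊂ sigma(D); the spectrum is closed, so its closure is too; and for lambda not in the closure, (D - lambda I) has bounded inverse (the diagonal entries 1/(d_n - lambda) are bounded). For our sequence d_n = 40(-1)^n/n^2, n = 1, 2, 3, ...:
  - {d_n} = {40(-1)^n/n^2 : n ≥ 1}; the only limit point is 0
  - closure = {40(-1)^n/n^2 : n ≥ 1} ∪ {0}
For the norm: a diagonal operator has ||D|| = sup_n |d_n|. Here |d_n| = 40/n^2 is decreasing, so sup_n |d_n| = |d_1| = 40. So ||D|| = 40.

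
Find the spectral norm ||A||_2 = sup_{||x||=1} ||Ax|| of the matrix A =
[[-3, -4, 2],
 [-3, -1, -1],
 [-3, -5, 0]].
||A||_2 ≈ 8.143 (= sqrt(largest eigenvalue of A^T A))

||A||_2 = sigma_max(A) = sqrt(lambda_max(A^T A)). Form the symmetric matrix M = A^T A =
[[27, 30, -3],
 [30, 42, -7],
 [-3, -7, 5]].
Its characteristic polynomial (trace, sum of principal 2x2 minors, determinant of M give the coefficients) is
  p(λ) = det(λ I - M) = λ^3 - 74λ^2 + 521λ - 729.
No integer candidate from the rational root theorem (±divisors of 729) is a root, so the roots are irrational. The cubic discriminant is Δ = 230651369 > 0, so there are three distinct real roots. p(1) = -281 and p(2) = 25 have opposite signs, so a root lies in (1, 2); Newton's method refines it to λ ≈ 1.8975. p(5) = 151 and p(6) = -51 have opposite signs, so a root lies in (5, 6); Newton's method refines it to λ ≈ 5.7939. p(66) = -1191 and p(67) = 2755 have opposite signs, so a root lies in (66, 67); Newton's method refines it to λ ≈ 66.3086. Check (Vieta): the three roots sum to 74, matching tr M = 74.
So the eigenvalues of A^T A are ≈ 1.8975, 5.7939, 66.3086 (all ≥ 0, as they must be for A^T A). The largest is λ_max ≈ 66.3086, hence ||A||_2 = sqrt(λ_max) ≈ 8.143.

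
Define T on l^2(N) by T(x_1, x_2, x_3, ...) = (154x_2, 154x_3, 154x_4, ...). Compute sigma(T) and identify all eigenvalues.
sigma(T) = closed disk {z in C : |z| ≤ 154}; sigma_p(T) = open disk {z in C : |z| < 154}

Note T = 154·V where V is the unit left shift (V x)_k = x_{k+1}; so sigma(T) = 154·sigma(V) and ||T|| = 154||V||. ||T x||^2 = 23716sum_{k≥2} |x_k|^2 ≤ 23716||x||^2, with equality on {x : x_1 = 0}, so ||T|| = 154. For any lambda with |lambda| < 154, set r = lambda/154 (|r| < 1); the vector x = (1, r, r^2, ...) is in l^2 and satisfies T x = 154(r, r^2, ...) = lambda x, so lambda is an eigenvalue. On the boundary |lambda| = 154 the geometric series diverges, so no l^2 eigenvector exists, but these lambda lie in the approximate point spectrum. Hence sigma(T) is the closed disk of radius 154 and sigma_p(T) is the open disk.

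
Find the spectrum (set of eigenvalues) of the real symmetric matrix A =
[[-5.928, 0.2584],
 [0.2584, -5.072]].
sigma(A) ≈ {-6, -5}

A is real symmetric, so its spectrum consists of real eigenvalues. Expanding the characteristic polynomial of the displayed matrix gives
  det(λ I - A) = p(λ) = λ^2 + (11)λ + (30).
Solving p(λ) = 0 yields eigenvalues ≈ -6, -5. (A is shown rounded to 4 decimals, so these recover the underlying integer eigenvalues to within that precision.)
Verification: the trace of A = -11 equals the sum of eigenvalues -11, and det(A) ≈ 30.0000 matches the eigenvalue product 30.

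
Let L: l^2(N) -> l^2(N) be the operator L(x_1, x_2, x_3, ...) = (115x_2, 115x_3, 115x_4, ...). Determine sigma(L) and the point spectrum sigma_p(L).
sigma(L) = closed disk {z in C : |z| ≤ 115}; sigma_p(L) = open disk {z in C : |z| < 115}

Note L = 115·V where V is the unit left shift (V x)_k = x_{k+1}; so sigma(L) = 115·sigma(V) and ||L|| = 115||V||. ||L x||^2 = 13225sum_{k≥2} |x_k|^2 ≤ 13225||x||^2, with equality on {x : x_1 = 0}, so ||L|| = 115. For any lambda with |lambda| < 115, set r = lambda/115 (|r| < 1); the vector x = (1, r, r^2, ...) is in l^2 and satisfies L x = 115(r, r^2, ...) = lambda x, so lambda is an eigenvalue. On the boundary |lambda| = 115 the geometric series diverges, so no l^2 eigenvector exists, but these lambda lie in the approximate point spectrum. Hence sigma(L) is the closed disk of radius 115 and sigma_p(L) is the open disk.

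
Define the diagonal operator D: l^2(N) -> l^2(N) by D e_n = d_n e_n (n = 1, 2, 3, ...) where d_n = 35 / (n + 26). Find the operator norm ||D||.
||D|| = 35/27 (attained at n = 1)

For D diagonal, ||D|| = sup_n |d_n| = sup_n 35/(n + 26). This is positive and strictly decreasing in n, so the supremum is attained at n = 1: d_1 = 35/(1 + 26) = 35/27. Hence ||D|| = 35/27.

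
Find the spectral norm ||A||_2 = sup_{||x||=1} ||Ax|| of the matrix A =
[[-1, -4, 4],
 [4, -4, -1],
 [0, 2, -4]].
||A||_2 ≈ 7.4093 (= sqrt(largest eigenvalue of A^T A))

||A||_2 = sigma_max(A) = sqrt(lambda_max(A^T A)). Form the symmetric matrix M = A^T A =
[[17, -12, -8],
 [-12, 36, -20],
 [-8, -20, 33]].
Its characteristic polynomial (trace, sum of principal 2x2 minors, determinant of M give the coefficients) is
  p(λ) = det(λ I - M) = λ^3 - 86λ^2 + 1753λ - 2500.
No integer candidate from the rational root theorem (±divisors of 2500) is a root, so the roots are irrational. The cubic discriminant is Δ = 1434835456 > 0, so there are three distinct real roots. p(1) = -832 and p(2) = 670 have opposite signs, so a root lies in (1, 2); Newton's method refines it to λ ≈ 1.5405. p(29) = 400 and p(30) = -310 have opposite signs, so a root lies in (29, 30); Newton's method refines it to λ ≈ 29.5625. p(54) = -1150 and p(55) = 140 have opposite signs, so a root lies in (54, 55); Newton's method refines it to λ ≈ 54.897. Check (Vieta): the three roots sum to 86, matching tr M = 86.
So the eigenvalues of A^T A are ≈ 1.5405, 29.5625, 54.897 (all ≥ 0, as they must be for A^T A). The largest is λ_max ≈ 54.897, hence ||A||_2 = sqrt(λ_max) ≈ 7.4093.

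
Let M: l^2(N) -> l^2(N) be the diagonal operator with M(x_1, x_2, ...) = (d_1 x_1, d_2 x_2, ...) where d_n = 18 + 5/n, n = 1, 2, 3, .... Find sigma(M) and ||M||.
sigma(M) = {18 + 5/n : n ≥ 1} ∪ {18}; ||M|| = 23

A bounded diagonal operator on l^2 with diagonal entries d_n has spectrum equal to the closure of {d_n : n ≥ 1}: every d_n is an eigenvalue (with eigenvector e_n), so {d_n} ⊂ sigma(M); the spectrum is closed, so its closure is too; and for lambda not in the closure, (M - lambda I) has bounded inverse (the diagonal entries 1/(d_n - lambda) are bounded). For our sequence d_n = 18 + 5/n, n = 1, 2, 3, ...:
  - {d_n} = {18 + 5/n : n ≥ 1}; the only limit point is 18
  - closure = {18 + 5/n : n ≥ 1} ∪ {18}
For the norm: a diagonal operator has ||M|| = sup_n |d_n|. Here d_n = 18 + 5/n is positive and decreasing, so sup_n |d_n| = d_1 = 18 + 5 = 23. So ||M|| = 23.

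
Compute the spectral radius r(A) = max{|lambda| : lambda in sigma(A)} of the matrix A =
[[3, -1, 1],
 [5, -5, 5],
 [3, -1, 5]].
r(A) = 5

The eigenvalues of A are the roots of its characteristic polynomial. With M = A (coefficients from the trace, the sum of principal 2x2 minors, and det A):
  p(λ) = det(λ I - M) = λ^3 - 3λ^2 - 18λ + 40.
By the rational root theorem any rational root is an integer divisor of 40. Testing λ = -4: p(-4) = -64 - 48 + 72 + 40 = 0, so λ = -4 is a root. Dividing out (λ + 4) leaves p(λ) = (λ + 4)(λ^2 - 7λ + 10). For λ^2 - 7λ + 10 the discriminant is 9. It is a perfect square (3^2), so the roots are rational: λ = (7 ± 3)/2 = 5, 2.
Thus the eigenvalues (to 4 decimals) are 5 (modulus 5); 2 (modulus 2); -4 (modulus 4). The spectral radius is the largest modulus: r(A) = 5. (Cross-check: r(A) ≤ ||A||_2 ≈ 10.6113; equality holds whenever A is normal, though it can also hold for some non-normal A.)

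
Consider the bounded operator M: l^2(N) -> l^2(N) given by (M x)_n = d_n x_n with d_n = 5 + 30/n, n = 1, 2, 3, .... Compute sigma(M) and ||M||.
sigma(M) = {5 + 30/n : n ≥ 1} ∪ {5}; ||M|| = 35

A bounded diagonal operator on l^2 with diagonal entries d_n has spectrum equal to the closure of {d_n : n ≥ 1}: every d_n is an eigenvalue (with eigenvector e_n), so {d_n} ⊂ sigma(M); the spectrum is closed, so its closure is too; and for lambda not in the closure, (M - lambda I) has bounded inverse (the diagonal entries 1/(d_n - lambda) are bounded). For our sequence d_n = 5 + 30/n, n = 1, 2, 3, ...:
  - {d_n} = {5 + 30/n : n ≥ 1}; the only limit point is 5
  - closure = {5 + 30/n : n ≥ 1} ∪ {5}
For the norm: a diagonal operator has ||M|| = sup_n |d_n|. Here d_n = 5 + 30/n is positive and decreasing, so sup_n |d_n| = d_1 = 5 + 30 = 35. So ||M|| = 35.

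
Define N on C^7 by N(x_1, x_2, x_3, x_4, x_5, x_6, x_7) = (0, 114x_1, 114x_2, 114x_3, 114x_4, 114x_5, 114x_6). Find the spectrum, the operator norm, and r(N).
sigma(N) = {0}; ||N|| = 114; r(N) = 0. (N is nilpotent with N^7 = 0.)

On C^7, N is a strictly lower-triangular matrix with 114 on the subdiagonal and zeros elsewhere, so its characteristic polynomial is lambda^7 and every eigenvalue is 0: sigma(N) = {0}. For the operator norm, N e_i = 114e_{i+1} for i = 1, ..., 6 and N e_7 = 0, so the singular values of N are 114 (with multiplicity 6) and 0; hence ||N|| = 114. The spectral radius r(N) = max|lambda| = 0. Note ||N|| > r(N) — characteristic of non-normal nilpotent operators. Indeed N^7 = 0.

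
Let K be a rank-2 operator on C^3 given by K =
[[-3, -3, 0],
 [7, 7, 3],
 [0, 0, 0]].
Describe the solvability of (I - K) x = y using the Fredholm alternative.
(I - K) is invertible (det(I - K) = -3 ≠ 0), so for every y in C^3 the equation (I - K) x = y has a unique solution.

K has rank 2 and factors as K = U V^T = u1 v1^T + u2 v2^T with u1 = (1, -2, 0), v1 = (-3, -3, 0), u2 = (0, 1, 0), v2 = (1, 1, 3) (multiplying out reproduces the displayed K). The nonzero eigenvalues of U V^T coincide with those of the 2 x 2 matrix G = V^T U = [[v1·u1, v1·u2], [v2·u1, v2·u2]] = [[3, -3], [-1, 1]], and by the Sylvester determinant identity det(I_3 - U V^T) = det(I_2 - V^T U) = det([[-2, 3], [1, 0]]) = (-2)(0) - (3)(1) = -3. (Direct check: I - K =
[[4, 3, 0],
 [-7, -6, -3],
 [0, 0, 1]]
has determinant -3.) The finite-dimensional Fredholm alternative says: either (I - K) is invertible, or ker(I - K) ≠ {0} and then range(I - K) = ker((I - K)^*)^⊥, with dim ker(I - K) = dim ker((I - K)^*). Since det(I - K) ≠ 0, 1 is not an eigenvalue of K and ker(I - K) = {0}, so we are in the first case: for every y there is a unique x = (I - K)^(-1) y. (Explicitly, by the Woodbury identity, (I - U V^T)^(-1) = I + U (I_2 - G)^(-1) V^T.)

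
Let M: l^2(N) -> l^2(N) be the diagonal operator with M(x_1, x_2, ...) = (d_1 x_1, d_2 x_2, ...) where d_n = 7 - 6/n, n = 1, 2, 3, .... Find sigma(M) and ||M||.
sigma(M) = {7 - 6/n : n ≥ 1} ∪ {7}; ||M|| = 7

A bounded diagonal operator on l^2 with diagonal entries d_n has spectrum equal to the closure of {d_n : n ≥ 1}: every d_n is an eigenvalue (with eigenvector e_n), so {d_n} ⊂ sigma(M); the spectrum is closed, so its closure is too; and for lambda not in the closure, (M - lambda I) has bounded inverse (the diagonal entries 1/(d_n - lambda) are bounded). For our sequence d_n = 7 - 6/n, n = 1, 2, 3, ...:
  - {d_n} = {7 - 6/n : n ≥ 1}; the only limit point is 7
  - closure = {7 - 6/n : n ≥ 1} ∪ {7}
For the norm: a diagonal operator has ||M|| = sup_n |d_n|. Here d_n = 7 - 6/n increases monotonically from d_1 = 1 toward 7, with all terms in [1, 7); so sup_n |d_n| = 7 (the supremum is the limit, not attained). So ||M|| = 7.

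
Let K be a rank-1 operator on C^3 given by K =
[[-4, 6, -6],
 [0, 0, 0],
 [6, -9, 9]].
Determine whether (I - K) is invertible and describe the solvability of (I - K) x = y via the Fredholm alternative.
(I - K) is invertible (det(I - K) = -4 ≠ 0), so for every y in C^3 the equation (I - K) x = y has a unique solution.

K has rank 1, so it is an outer product K = u v^T: every row of K is a multiple of one row vector. Reading off the entries, u = (-2, 0, 3) and v = (2, -3, 3) (row i of K equals u_i·v^T). A rank-one matrix u v^T satisfies K u = u (v·u) and kills the (2)-dimensional subspace v^⊥, so its characteristic polynomial is lambda^2 (lambda - v·u) with v·u = tr K = 5. Hence the eigenvalues of I - K are 1 (multiplicity 2) and 1 - (5) = -4, so det(I - K) = -4. (Direct check: I - K =
[[5, -6, 6],
 [0, 1, 0],
 [-6, 9, -8]]
has determinant -4.) The finite-dimensional Fredholm alternative says: either (I - K) is invertible, or ker(I - K) ≠ {0} and then range(I - K) = ker((I - K)^*)^⊥, with dim ker(I - K) = dim ker((I - K)^*). Since det(I - K) ≠ 0, 1 is not an eigenvalue of K and ker(I - K) = {0}, so we are in the first case: for every y there is a unique x = (I - K)^(-1) y. Explicitly, by the Sherman–Morrison formula, (I - u v^T)^(-1) = I + u v^T/(1 - v·u), i.e. (I - K)^(-1) = I + K/(-4).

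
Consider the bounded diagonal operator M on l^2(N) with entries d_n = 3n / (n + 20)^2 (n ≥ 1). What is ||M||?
||M|| = 3/80 (attained at n = 20)

For M diagonal, ||M|| = sup_n |d_n|. Treat f(x) = 3x / (x + 20)^2 for real x > 0. By the quotient rule, f'(x) = 3(20 - x)/(x + 20)^3, which is positive for x < 20 and negative for x > 20. So f has a unique maximum at x = 20, and since 20 is a positive integer, the supremum over n ≥ 1 is attained at n = 20: d_20 = 3·20/(20 + 20)^2 = 3·20/1600 = 3/80. Hence ||M|| = 3/80.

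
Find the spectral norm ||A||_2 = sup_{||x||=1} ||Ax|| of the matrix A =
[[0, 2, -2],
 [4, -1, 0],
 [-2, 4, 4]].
||A||_2 = sqrt((49 + sqrt(1201))/2) ≈ 6.4674 (= sqrt(largest eigenvalue of A^T A))

||A||_2 = sigma_max(A) = sqrt(lambda_max(A^T A)). Form the symmetric matrix M = A^T A =
[[20, -12, -8],
 [-12, 21, 12],
 [-8, 12, 20]].
Its characteristic polynomial (trace, sum of principal 2x2 minors, determinant of M give the coefficients) is
  p(λ) = det(λ I - M) = λ^3 - 61λ^2 + 888λ - 3600.
By the rational root theorem any rational root is an integer divisor of 3600. Testing λ = 12: p(12) = 1728 - 8784 + 10656 - 3600 = 0, so λ = 12 is a root. Dividing out (λ - 12) leaves p(λ) = (λ - 12)(λ^2 - 49λ + 300). For λ^2 - 49λ + 300 the discriminant is 1201. It is nonnegative but not a perfect square, so the roots are real and irrational: λ = (49 ± sqrt(1201))/2 ≈ 41.8277, 7.1723.
So the eigenvalues of A^T A are ≈ 7.1723, 12, 41.8277 (all ≥ 0, as they must be for A^T A). The largest is λ_max = (49 + sqrt(1201))/2 ≈ 41.8277, hence ||A||_2 = sqrt(λ_max) = sqrt((49 + sqrt(1201))/2) ≈ 6.4674.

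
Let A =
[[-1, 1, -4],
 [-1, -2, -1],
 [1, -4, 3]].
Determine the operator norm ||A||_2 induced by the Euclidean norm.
||A||_2 ≈ 6.286 (= sqrt(largest eigenvalue of A^T A))

||A||_2 = sigma_max(A) = sqrt(lambda_max(A^T A)). Form the symmetric matrix M = A^T A =
[[3, -3, 8],
 [-3, 21, -14],
 [8, -14, 26]].
Its characteristic polynomial (trace, sum of principal 2x2 minors, determinant of M give the coefficients) is
  p(λ) = det(λ I - M) = λ^3 - 50λ^2 + 418λ - 144.
No integer candidate from the rational root theorem (±divisors of 144) is a root, so the roots are irrational. The cubic discriminant is Δ = 126284400 > 0, so there are three distinct real roots. p(0) = -144 and p(1) = 225 have opposite signs, so a root lies in (0, 1); Newton's method refines it to λ ≈ 0.3599. p(10) = 36 and p(11) = -265 have opposite signs, so a root lies in (10, 11); Newton's method refines it to λ ≈ 10.1265. p(39) = -573 and p(40) = 576 have opposite signs, so a root lies in (39, 40); Newton's method refines it to λ ≈ 39.5136. Check (Vieta): the three roots sum to 50, matching tr M = 50.
So the eigenvalues of A^T A are ≈ 0.3599, 10.1265, 39.5136 (all ≥ 0, as they must be for A^T A). The largest is λ_max ≈ 39.5136, hence ||A||_2 = sqrt(λ_max) ≈ 6.286.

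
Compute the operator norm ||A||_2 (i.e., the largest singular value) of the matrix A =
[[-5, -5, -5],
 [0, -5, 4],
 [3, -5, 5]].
||A||_2 ≈ 9.9545 (= sqrt(largest eigenvalue of A^T A))

||A||_2 = sigma_max(A) = sqrt(lambda_max(A^T A)). Form the symmetric matrix M = A^T A =
[[34, 10, 40],
 [10, 75, -20],
 [40, -20, 66]].
Its characteristic polynomial (trace, sum of principal 2x2 minors, determinant of M give the coefficients) is
  p(λ) = det(λ I - M) = λ^3 - 175λ^2 + 7644λ - 12100.
No integer candidate from the rational root theorem (±divisors of 12100) is a root, so the roots are irrational. The cubic discriminant is Δ = 30867346064 > 0, so there are three distinct real roots. p(1) = -4630 and p(2) = 2496 have opposite signs, so a root lies in (1, 2); Newton's method refines it to λ ≈ 1.6443. p(74) = 480 and p(75) = -1300 have opposite signs, so a root lies in (74, 75); Newton's method refines it to λ ≈ 74.2644. p(99) = -220 and p(100) = 2300 have opposite signs, so a root lies in (99, 100); Newton's method refines it to λ ≈ 99.0914. Check (Vieta): the three roots sum to 175, matching tr M = 175.
So the eigenvalues of A^T A are ≈ 1.6443, 74.2644, 99.0914 (all ≥ 0, as they must be for A^T A). The largest is λ_max ≈ 99.0914, hence ||A||_2 = sqrt(λ_max) ≈ 9.9545.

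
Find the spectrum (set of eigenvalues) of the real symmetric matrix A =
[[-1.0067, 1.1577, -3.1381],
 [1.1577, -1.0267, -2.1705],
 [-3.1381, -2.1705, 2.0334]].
sigma(A) ≈ {-3, -2, 5}

A is real symmetric, so its spectrum consists of real eigenvalues. Expanding the characteristic polynomial of the displayed matrix gives
  det(λ I - A) = p(λ) = λ^3 + (0)λ^2 + (-19)λ + (-30).
Solving p(λ) = 0 yields eigenvalues ≈ -3, -2, 5. (A is shown rounded to 4 decimals, so these recover the underlying integer eigenvalues to within that precision.)
Verification: the trace of A = 0 equals the sum of eigenvalues 0, and det(A) ≈ 30.0004 matches the eigenvalue product 30.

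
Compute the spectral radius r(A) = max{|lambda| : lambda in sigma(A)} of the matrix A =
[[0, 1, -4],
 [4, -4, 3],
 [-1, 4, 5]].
r(A) ≈ 6.6377

The eigenvalues of A are the roots of its characteristic polynomial. With M = A (coefficients from the trace, the sum of principal 2x2 minors, and det A):
  p(λ) = det(λ I - M) = λ^3 - λ^2 - 40λ + 71.
No integer candidate from the rational root theorem (±divisors of 71) is a root, so the roots are irrational. The cubic discriminant is Δ = 172897 > 0, so there are three distinct real roots. p(-7) = -41 and p(-6) = 59 have opposite signs, so a root lies in (-7, -6); Newton's method refines it to λ ≈ -6.6377. p(1) = 31 and p(2) = -5 have opposite signs, so a root lies in (1, 2); Newton's method refines it to λ ≈ 1.8473. p(5) = -29 and p(6) = 11 have opposite signs, so a root lies in (5, 6); Newton's method refines it to λ ≈ 5.7904. Check (Vieta): the three roots sum to 1, matching tr M = 1.
Thus the eigenvalues (to 4 decimals) are -6.6377 (modulus 6.6377); 1.8473 (modulus 1.8473); 5.7904 (modulus 5.7904). The spectral radius is the largest modulus: r(A) ≈ 6.6377. (Cross-check: r(A) ≤ ||A||_2 ≈ 7.1711; equality holds whenever A is normal, though it can also hold for some non-normal A.)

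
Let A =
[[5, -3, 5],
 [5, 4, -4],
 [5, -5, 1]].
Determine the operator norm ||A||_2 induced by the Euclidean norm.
||A||_2 ≈ 10.0321 (= sqrt(largest eigenvalue of A^T A))

||A||_2 = sigma_max(A) = sqrt(lambda_max(A^T A)). Form the symmetric matrix M = A^T A =
[[75, -20, 10],
 [-20, 50, -36],
 [10, -36, 42]].
Its characteristic polynomial (trace, sum of principal 2x2 minors, determinant of M give the coefficients) is
  p(λ) = det(λ I - M) = λ^3 - 167λ^2 + 7204λ - 52900.
No integer candidate from the rational root theorem (±divisors of 52900) is a root, so the roots are irrational. The cubic discriminant is Δ = 36376018768 > 0, so there are three distinct real roots. p(9) = -862 and p(10) = 3440 have opposite signs, so a root lies in (9, 10); Newton's method refines it to λ ≈ 9.1953. p(57) = 338 and p(58) = -1744 have opposite signs, so a root lies in (57, 58); Newton's method refines it to λ ≈ 57.162. p(100) = -2500 and p(101) = 1438 have opposite signs, so a root lies in (100, 101); Newton's method refines it to λ ≈ 100.6427. Check (Vieta): the three roots sum to 167, matching tr M = 167.
So the eigenvalues of A^T A are ≈ 9.1953, 57.162, 100.6427 (all ≥ 0, as they must be for A^T A). The largest is λ_max ≈ 100.6427, hence ||A||_2 = sqrt(λ_max) ≈ 10.0321.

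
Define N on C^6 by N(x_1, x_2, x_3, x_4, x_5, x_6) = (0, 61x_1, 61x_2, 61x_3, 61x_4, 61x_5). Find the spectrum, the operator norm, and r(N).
sigma(N) = {0}; ||N|| = 61; r(N) = 0. (N is nilpotent with N^6 = 0.)

On C^6, N is a strictly lower-triangular matrix with 61 on the subdiagonal and zeros elsewhere, so its characteristic polynomial is lambda^6 and every eigenvalue is 0: sigma(N) = {0}. For the operator norm, N e_i = 61e_{i+1} for i = 1, ..., 5 and N e_6 = 0, so the singular values of N are 61 (with multiplicity 5) and 0; hence ||N|| = 61. The spectral radius r(N) = max|lambda| = 0. Note ||N|| > r(N) — characteristic of non-normal nilpotent operators. Indeed N^6 = 0.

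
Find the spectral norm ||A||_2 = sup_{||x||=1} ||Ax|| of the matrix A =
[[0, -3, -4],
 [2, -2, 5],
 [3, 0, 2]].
||A||_2 ≈ 7.1854 (= sqrt(largest eigenvalue of A^T A))

||A||_2 = sigma_max(A) = sqrt(lambda_max(A^T A)). Form the symmetric matrix M = A^T A =
[[13, -4, 16],
 [-4, 13, 2],
 [16, 2, 45]].
Its characteristic polynomial (trace, sum of principal 2x2 minors, determinant of M give the coefficients) is
  p(λ) = det(λ I - M) = λ^3 - 71λ^2 + 1063λ - 3249.
No integer candidate from the rational root theorem (±divisors of 3249) is a root, so the roots are irrational. The cubic discriminant is Δ = 368934144 > 0, so there are three distinct real roots. p(4) = -69 and p(5) = 416 have opposite signs, so a root lies in (4, 5); Newton's method refines it to λ ≈ 4.1289. p(15) = 96 and p(16) = -321 have opposite signs, so a root lies in (15, 16); Newton's method refines it to λ ≈ 15.2411. p(51) = -1056 and p(52) = 651 have opposite signs, so a root lies in (51, 52); Newton's method refines it to λ ≈ 51.63. Check (Vieta): the three roots sum to 71, matching tr M = 71.
So the eigenvalues of A^T A are ≈ 4.1289, 15.2411, 51.63 (all ≥ 0, as they must be for A^T A). The largest is λ_max ≈ 51.63, hence ||A||_2 = sqrt(λ_max) ≈ 7.1854.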